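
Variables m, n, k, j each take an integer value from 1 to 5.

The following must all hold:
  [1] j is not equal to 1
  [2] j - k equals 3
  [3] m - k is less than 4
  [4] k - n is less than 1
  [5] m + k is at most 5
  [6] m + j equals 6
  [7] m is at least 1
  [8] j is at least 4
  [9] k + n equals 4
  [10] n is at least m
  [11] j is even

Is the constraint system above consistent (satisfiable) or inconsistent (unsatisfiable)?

Take m = 2, n = 3, k = 1, j = 4. Then constraint 2: j - k = 3; constraint 3: m - k = 1; constraint 4: k - n = -2, and every other listed constraint is also met.

Satisfiable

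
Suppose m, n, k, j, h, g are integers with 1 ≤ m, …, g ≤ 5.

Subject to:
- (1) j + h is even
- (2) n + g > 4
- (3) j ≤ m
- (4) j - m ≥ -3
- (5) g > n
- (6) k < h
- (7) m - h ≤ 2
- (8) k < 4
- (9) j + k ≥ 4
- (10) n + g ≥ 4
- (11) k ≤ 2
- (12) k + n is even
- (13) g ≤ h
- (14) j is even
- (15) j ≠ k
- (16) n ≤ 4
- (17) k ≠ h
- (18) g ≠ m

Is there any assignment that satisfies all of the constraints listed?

Satisfiable

The assignment m = 5, n = 2, k = 2, j = 4, h = 4, g = 4 works:
  constraint 2 holds since n + g = 6.
  constraint 4 holds since j - m = -1.
The rest check out directly.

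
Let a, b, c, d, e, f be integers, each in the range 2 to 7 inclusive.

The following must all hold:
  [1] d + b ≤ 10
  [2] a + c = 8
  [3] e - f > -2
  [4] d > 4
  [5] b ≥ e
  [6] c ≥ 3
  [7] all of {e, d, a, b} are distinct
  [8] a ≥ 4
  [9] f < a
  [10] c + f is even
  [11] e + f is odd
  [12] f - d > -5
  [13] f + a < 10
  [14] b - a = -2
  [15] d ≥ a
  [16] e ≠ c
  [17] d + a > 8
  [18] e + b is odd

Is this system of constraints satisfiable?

Satisfiable

One satisfying assignment is a = 5, b = 3, c = 3, d = 6, e = 2, f = 3.
For the less obvious constraints — constraint 1: d + b = 9; constraint 2: a + c = 8; constraint 3: e - f = -1 — and the others hold by inspection.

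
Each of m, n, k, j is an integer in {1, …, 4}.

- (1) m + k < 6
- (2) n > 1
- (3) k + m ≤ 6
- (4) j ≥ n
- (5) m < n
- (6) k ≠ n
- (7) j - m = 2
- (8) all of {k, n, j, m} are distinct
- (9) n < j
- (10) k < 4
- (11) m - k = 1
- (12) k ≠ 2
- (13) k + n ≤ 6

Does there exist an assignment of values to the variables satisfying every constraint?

Satisfiable

Take m = 2, n = 3, k = 1, j = 4. Then constraint 1: m + k = 3; constraint 3: k + m = 3; constraint 7: j - m = 2, and every other listed constraint is also met.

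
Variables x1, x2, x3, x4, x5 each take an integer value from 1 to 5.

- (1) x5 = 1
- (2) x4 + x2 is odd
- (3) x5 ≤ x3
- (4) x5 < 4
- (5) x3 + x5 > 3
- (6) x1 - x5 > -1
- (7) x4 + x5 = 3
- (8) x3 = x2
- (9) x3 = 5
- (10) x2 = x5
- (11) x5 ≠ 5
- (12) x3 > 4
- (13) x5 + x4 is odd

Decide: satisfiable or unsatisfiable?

Unsatisfiable

Constraint 9 fixes x3 = 5 and constraint 1 fixes x5 = 1. Constraints 8 and 10 give x3 = x2 = x5, so x3 = x5. But 5 ≠ 1 — contradiction.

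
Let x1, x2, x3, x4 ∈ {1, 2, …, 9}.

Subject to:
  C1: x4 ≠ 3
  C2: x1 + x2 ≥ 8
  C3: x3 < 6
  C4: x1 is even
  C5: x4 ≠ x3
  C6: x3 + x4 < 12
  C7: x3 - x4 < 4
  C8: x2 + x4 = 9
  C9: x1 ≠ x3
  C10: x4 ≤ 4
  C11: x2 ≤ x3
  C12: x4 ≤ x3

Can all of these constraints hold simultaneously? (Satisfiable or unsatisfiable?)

Satisfiable

One satisfying assignment is x1 = 4, x2 = 5, x3 = 5, x4 = 4.
For the less obvious constraints — constraint 2: x1 + x2 = 9; constraint 6: x3 + x4 = 9 — and the others hold by inspection.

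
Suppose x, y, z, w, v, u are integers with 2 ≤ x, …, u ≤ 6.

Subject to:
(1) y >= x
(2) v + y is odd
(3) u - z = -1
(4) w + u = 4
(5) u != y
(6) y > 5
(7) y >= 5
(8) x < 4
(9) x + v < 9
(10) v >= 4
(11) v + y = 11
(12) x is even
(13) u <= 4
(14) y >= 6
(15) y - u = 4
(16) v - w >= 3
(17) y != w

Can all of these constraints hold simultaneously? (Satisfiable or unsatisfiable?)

Satisfiable

The assignment x = 2, y = 6, z = 3, w = 2, v = 5, u = 2 works:
  constraint 3 holds since u - z = -1.
  constraint 4 holds since w + u = 4.
  constraint 9 holds since x + v = 7.
The rest check out directly.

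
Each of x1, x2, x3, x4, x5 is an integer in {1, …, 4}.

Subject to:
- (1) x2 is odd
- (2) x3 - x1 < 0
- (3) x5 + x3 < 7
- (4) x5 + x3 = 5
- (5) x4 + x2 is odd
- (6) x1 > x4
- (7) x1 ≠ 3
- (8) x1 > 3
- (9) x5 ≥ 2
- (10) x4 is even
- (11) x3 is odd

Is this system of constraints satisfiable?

Try x1 = 4, x2 = 3, x3 = 3, x4 = 2, x5 = 2.
Check constraint 2: x3 - x1 = -1; constraint 3: x5 + x3 = 5. The remaining constraints are straightforward to verify.

Satisfiable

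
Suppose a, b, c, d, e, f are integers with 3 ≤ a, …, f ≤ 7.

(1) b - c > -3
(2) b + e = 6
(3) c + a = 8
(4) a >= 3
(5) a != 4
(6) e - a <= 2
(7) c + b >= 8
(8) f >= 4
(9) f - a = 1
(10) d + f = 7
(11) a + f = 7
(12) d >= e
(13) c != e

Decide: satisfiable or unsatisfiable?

Satisfiable

One satisfying assignment is a = 3, b = 3, c = 5, d = 3, e = 3, f = 4.
For the less obvious constraints — constraint 1: b - c = -2; constraint 2: b + e = 6 — and the others hold by inspection.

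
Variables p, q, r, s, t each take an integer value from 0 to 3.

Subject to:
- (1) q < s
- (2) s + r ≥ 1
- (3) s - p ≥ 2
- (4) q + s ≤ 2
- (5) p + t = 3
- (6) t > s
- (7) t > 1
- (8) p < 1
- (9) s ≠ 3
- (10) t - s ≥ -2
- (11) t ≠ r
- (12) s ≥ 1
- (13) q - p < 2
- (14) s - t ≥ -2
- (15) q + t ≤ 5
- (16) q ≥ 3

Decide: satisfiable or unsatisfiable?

From constraint 16: q ≥ 3. From constraint 12: s ≥ 1. Hence q + s ≥ 4. But constraint 4 requires q + s ≤ 2, and 2 < 4. Contradiction.

Unsatisfiable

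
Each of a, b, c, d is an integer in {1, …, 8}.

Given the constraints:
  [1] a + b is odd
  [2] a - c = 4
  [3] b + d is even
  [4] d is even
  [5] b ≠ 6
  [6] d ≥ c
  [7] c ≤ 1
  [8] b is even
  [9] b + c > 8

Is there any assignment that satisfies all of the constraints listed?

Satisfiable

One satisfying assignment is a = 5, b = 8, c = 1, d = 8.
For the less obvious constraints — constraint 1: a + b = 13 is odd; constraint 2: a - c = 4; constraint 9: b + c = 9 — and the others hold by inspection.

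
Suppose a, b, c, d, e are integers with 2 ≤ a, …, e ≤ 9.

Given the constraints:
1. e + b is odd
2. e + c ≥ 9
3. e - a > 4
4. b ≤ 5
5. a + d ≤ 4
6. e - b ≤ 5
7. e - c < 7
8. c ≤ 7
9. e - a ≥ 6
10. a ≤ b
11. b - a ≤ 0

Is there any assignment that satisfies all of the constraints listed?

Constraints 6, 9, and 11 give b − e ≥ -5, e − a ≥ 6, a − b ≥ 0.
Adding all 3 inequalities: the left sides telescope to 0, and the right sides sum to (-5) + 6 + 0 = 1. So 0 ≥ 1, which is false.

Unsatisfiable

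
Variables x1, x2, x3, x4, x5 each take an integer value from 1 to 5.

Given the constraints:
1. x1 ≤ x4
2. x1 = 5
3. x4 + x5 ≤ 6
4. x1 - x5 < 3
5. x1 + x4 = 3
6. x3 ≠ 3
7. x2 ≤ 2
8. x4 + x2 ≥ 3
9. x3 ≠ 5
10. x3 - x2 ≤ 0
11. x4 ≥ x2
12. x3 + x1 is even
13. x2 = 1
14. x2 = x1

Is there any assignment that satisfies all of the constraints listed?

Constraint 13 fixes x2 = 1 and constraint 2 fixes x1 = 5, but constraint 14 requires x2 = x1. Since 1 ≠ 5, contradiction.

Unsatisfiable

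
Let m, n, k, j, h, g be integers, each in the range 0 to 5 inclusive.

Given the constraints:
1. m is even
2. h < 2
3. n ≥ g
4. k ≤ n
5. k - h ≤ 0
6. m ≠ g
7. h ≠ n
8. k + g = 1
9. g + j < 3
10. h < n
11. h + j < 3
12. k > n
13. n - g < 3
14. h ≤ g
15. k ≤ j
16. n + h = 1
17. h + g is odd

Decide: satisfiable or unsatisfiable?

Unsatisfiable

Constraints 3, 5, 12, and 14 give n < k, k ≤ h, h ≤ g, g ≤ n. Chaining: n < k ≤ h ≤ g ≤ n, which forces n < n — impossible.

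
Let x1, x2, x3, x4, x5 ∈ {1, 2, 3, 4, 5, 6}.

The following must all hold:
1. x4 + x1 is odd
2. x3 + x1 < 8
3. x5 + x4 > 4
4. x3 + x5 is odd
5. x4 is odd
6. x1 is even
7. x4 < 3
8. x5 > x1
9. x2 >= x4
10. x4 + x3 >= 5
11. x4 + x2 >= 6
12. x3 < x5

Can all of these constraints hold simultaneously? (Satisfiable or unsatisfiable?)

Satisfiable

Take x1 = 2, x2 = 5, x3 = 5, x4 = 1, x5 = 6. Then constraint 2: x3 + x1 = 7; constraint 3: x5 + x4 = 7, and every other listed constraint is also met.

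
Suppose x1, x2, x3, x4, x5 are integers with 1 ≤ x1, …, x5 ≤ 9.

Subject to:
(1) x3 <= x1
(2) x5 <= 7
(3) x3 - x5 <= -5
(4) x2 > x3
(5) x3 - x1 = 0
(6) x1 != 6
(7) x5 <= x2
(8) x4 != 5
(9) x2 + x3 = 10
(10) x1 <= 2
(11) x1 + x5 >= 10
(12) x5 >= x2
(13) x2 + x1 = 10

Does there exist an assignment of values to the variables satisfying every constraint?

Unsatisfiable

From constraints 2 and 12: x2 ≤ x5 ≤ 7. From constraint 10: x1 ≤ 2. Hence x2 + x1 ≤ 9. But constraint 13 requires x2 + x1 = 10, and 10 > 9. Contradiction.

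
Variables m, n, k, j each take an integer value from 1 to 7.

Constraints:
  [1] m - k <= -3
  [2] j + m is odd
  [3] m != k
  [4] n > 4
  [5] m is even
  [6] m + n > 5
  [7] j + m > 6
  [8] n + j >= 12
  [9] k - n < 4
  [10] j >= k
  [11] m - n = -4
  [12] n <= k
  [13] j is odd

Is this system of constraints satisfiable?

Satisfiable

One satisfying assignment is m = 2, n = 6, k = 7, j = 7.
For the less obvious constraints — constraint 1: m - k = -5; constraint 6: m + n = 8 — and the others hold by inspection.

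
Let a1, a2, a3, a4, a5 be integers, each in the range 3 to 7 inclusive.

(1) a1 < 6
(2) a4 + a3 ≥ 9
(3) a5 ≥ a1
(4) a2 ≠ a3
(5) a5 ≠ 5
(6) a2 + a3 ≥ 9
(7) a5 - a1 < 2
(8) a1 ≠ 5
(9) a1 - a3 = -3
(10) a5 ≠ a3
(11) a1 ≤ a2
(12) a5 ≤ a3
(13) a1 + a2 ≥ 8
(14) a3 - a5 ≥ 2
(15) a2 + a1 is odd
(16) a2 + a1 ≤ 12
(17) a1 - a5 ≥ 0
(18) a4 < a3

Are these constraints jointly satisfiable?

Satisfiable

One satisfying assignment is a1 = 4, a2 = 5, a3 = 7, a4 = 3, a5 = 4.
For the less obvious constraints — constraint 2: a4 + a3 = 10; constraint 6: a2 + a3 = 12 — and the others hold by inspection.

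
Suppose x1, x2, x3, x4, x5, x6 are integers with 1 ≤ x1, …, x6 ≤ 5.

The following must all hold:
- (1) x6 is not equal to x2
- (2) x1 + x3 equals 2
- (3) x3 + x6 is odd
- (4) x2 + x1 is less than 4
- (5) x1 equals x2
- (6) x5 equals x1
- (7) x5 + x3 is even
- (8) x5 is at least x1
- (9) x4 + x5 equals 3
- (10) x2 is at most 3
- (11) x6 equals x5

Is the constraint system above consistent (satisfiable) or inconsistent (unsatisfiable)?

Unsatisfiable

From constraints 5, 6, and 11, x6 = x5 = x1 = x2, so x6 = x2. But constraint 1 says x6 ≠ x2. Contradiction.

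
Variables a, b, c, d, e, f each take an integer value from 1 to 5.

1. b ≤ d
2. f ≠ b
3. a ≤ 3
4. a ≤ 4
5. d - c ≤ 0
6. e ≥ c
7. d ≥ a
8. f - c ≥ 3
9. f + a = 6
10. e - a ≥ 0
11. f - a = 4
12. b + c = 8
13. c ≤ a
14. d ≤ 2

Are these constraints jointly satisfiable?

Unsatisfiable

From constraints 1 and 14: b ≤ d ≤ 2. From constraints 4 and 13: c ≤ a ≤ 4. Hence b + c ≤ 6. But constraint 12 requires b + c = 8, and 8 > 6. Contradiction.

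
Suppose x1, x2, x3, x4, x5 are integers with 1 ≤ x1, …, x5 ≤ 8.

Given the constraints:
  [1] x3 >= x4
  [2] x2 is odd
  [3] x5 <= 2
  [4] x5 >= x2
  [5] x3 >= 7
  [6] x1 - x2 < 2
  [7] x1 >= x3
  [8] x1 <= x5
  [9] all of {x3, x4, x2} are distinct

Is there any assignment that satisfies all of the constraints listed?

Unsatisfiable

From constraints 5 and 7: x1 ≥ x3 and x3 ≥ 7, so x1 ≥ 7. From constraints 3 and 8: x1 ≤ x5 and x5 ≤ 2, so x1 ≤ 2. But 2 < 7, so no value of x1 works.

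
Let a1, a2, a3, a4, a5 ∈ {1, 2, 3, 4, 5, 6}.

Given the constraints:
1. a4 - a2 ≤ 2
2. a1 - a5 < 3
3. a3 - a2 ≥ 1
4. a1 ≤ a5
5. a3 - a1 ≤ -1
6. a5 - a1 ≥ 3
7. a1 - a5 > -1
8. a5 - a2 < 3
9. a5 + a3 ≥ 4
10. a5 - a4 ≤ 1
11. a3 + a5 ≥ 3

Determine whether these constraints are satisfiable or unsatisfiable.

Unsatisfiable

Constraints 1, 3, 5, 6, and 10 give a4 − a5 ≥ -1, a5 − a1 ≥ 3, a1 − a3 ≥ 1, a3 − a2 ≥ 1, a2 − a4 ≥ -2.
Adding all 5 inequalities: the left sides telescope to 0, and the right sides sum to (-1) + 3 + 1 + 1 + (-2) = 2. So 0 ≥ 2, which is false.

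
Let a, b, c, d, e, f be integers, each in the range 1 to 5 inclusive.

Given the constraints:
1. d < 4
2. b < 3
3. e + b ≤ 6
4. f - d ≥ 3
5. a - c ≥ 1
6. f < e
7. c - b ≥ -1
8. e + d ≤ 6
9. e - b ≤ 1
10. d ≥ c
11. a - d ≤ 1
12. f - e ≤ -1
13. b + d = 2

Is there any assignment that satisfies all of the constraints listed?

Constraints 4, 5, 7, 9, 11, and 12 give f − d ≥ 3, d − a ≥ -1, a − c ≥ 1, c − b ≥ -1, b − e ≥ -1, e − f ≥ 1.
Adding all 6 inequalities: the left sides telescope to 0, and the right sides sum to 3 + (-1) + 1 + (-1) + (-1) + 1 = 2. So 0 ≥ 2, which is false.

Unsatisfiable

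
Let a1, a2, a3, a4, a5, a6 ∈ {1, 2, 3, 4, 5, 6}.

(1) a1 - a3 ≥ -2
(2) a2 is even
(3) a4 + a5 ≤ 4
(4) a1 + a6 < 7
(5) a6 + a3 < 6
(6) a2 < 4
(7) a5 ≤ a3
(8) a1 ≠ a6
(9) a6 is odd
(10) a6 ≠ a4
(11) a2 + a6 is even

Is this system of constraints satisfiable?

Constraint 2 makes a2 even and constraint 9 makes a6 odd, so a2 + a6 must be odd. Constraint 11 says a2 + a6 is even — contradiction.

Unsatisfiable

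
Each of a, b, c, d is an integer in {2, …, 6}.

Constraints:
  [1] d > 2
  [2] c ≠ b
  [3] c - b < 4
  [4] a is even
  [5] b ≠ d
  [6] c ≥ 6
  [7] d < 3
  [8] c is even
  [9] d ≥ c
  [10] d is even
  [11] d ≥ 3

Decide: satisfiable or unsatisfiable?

Unsatisfiable

From constraints 6 and 9: d ≥ c and c ≥ 6, so d ≥ 6. From constraint 7: d ≤ 2. But 2 < 6, so no value of d works.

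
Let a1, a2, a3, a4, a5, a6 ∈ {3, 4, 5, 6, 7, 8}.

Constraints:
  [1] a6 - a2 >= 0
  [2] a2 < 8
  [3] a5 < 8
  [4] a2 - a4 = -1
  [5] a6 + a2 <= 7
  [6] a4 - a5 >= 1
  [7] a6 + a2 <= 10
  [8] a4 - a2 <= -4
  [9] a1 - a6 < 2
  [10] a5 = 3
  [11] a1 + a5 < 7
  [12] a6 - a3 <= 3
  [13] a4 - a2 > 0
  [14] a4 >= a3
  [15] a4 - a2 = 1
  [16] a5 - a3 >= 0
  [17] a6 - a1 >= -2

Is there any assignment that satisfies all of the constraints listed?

Unsatisfiable

Constraints 1, 6, 8, 12, and 16 give a4 − a5 ≥ 1, a5 − a3 ≥ 0, a3 − a6 ≥ -3, a6 − a2 ≥ 0, a2 − a4 ≥ 4.
Adding all 5 inequalities: the left sides telescope to 0, and the right sides sum to 1 + 0 + (-3) + 0 + 4 = 2. So 0 ≥ 2, which is false.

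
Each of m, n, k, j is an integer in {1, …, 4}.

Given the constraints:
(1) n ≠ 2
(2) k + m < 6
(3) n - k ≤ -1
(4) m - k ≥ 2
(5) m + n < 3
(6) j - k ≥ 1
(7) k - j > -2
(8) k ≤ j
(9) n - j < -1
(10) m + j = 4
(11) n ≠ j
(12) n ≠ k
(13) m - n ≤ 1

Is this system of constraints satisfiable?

Unsatisfiable

Constraints 3, 4, and 13 give m − k ≥ 2, k − n ≥ 1, n − m ≥ -1.
Adding all 3 inequalities: the left sides telescope to 0, and the right sides sum to 2 + 1 + (-1) = 2. So 0 ≥ 2, which is false.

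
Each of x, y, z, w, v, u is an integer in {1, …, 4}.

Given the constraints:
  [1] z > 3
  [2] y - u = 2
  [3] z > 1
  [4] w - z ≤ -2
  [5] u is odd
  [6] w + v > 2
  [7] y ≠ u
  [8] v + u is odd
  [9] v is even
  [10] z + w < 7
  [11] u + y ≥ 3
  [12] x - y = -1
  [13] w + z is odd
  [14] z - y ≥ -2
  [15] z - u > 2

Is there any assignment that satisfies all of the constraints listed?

Satisfiable

Setting (x, y, z, w, v, u) = (2, 3, 4, 1, 2, 1) satisfies everything: constraint 2: y - u = 2; constraint 4: w - z = -3; constraint 6: w + v = 3, and the others follow.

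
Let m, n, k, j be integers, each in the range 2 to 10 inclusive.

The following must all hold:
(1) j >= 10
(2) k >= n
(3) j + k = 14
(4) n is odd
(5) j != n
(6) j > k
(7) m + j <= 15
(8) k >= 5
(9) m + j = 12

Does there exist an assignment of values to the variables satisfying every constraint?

Unsatisfiable

From constraint 1: j ≥ 10. From constraint 8: k ≥ 5. Hence j + k ≥ 15. But constraint 3 requires j + k = 14, and 14 < 15. Contradiction.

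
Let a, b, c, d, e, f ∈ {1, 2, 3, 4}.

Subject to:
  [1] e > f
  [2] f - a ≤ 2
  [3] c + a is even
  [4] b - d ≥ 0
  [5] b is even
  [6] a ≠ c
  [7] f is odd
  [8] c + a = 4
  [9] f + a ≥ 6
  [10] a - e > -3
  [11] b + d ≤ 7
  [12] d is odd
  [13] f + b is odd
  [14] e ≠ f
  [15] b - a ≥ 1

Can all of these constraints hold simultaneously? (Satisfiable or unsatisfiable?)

Satisfiable

Setting (a, b, c, d, e, f) = (3, 4, 1, 3, 4, 3) satisfies everything: constraint 2: f - a = 0; constraint 4: b - d = 1, and the others follow.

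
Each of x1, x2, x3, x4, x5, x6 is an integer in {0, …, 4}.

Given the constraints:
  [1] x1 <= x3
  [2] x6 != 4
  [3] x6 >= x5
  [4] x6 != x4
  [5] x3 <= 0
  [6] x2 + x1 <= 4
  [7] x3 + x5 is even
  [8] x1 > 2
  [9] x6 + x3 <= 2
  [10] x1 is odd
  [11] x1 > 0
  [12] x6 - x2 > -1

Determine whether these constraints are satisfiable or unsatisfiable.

Unsatisfiable

From constraint 8: x1 ≥ 3. From constraints 1 and 5: x1 ≤ x3 and x3 ≤ 0, so x1 ≤ 0. But 0 < 3, so no value of x1 works.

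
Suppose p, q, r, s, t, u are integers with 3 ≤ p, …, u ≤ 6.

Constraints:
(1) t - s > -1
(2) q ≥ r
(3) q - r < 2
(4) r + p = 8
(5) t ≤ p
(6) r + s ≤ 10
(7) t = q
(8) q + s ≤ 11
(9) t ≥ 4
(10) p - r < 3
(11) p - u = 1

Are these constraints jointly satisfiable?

Take p = 5, q = 4, r = 3, s = 4, t = 4, u = 4. Then constraint 1: t - s = 0; constraint 3: q - r = 1, and every other listed constraint is also met.

Satisfiable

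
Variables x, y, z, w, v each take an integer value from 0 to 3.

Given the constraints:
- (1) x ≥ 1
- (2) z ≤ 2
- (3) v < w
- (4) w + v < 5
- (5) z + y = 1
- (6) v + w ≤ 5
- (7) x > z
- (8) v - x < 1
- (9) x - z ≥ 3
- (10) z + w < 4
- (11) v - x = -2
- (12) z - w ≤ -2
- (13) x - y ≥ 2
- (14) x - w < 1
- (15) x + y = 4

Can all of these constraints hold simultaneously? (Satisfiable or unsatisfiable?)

Take x = 3, y = 1, z = 0, w = 3, v = 1. Then constraint 4: w + v = 4; constraint 5: z + y = 1, and every other listed constraint is also met.

Satisfiable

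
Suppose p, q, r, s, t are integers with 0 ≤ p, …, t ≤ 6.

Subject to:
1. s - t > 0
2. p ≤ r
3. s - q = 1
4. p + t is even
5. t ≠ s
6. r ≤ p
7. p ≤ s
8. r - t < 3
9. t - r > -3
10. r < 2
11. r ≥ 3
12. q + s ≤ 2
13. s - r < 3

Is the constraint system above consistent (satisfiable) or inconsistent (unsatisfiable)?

From constraint 11: r ≥ 3. From constraint 10: r ≤ 1. But 1 < 3, so no value of r works.

Unsatisfiable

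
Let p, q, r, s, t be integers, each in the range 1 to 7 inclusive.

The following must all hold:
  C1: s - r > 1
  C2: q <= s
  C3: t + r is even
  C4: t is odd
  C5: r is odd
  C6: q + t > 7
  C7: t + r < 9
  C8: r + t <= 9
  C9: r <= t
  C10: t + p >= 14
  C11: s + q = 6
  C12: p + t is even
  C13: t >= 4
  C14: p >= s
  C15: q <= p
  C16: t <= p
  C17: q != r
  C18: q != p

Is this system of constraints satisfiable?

Satisfiable

Take p = 7, q = 3, r = 1, s = 3, t = 7. Then constraint 1: s - r = 2; constraint 6: q + t = 10; constraint 7: t + r = 8, and every other listed constraint is also met.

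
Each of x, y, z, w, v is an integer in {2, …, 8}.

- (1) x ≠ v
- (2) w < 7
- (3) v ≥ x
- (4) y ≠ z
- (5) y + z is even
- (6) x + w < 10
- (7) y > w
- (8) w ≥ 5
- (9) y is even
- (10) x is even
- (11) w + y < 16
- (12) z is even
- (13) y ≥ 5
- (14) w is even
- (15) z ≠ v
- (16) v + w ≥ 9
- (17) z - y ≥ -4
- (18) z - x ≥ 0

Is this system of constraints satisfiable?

Take x = 2, y = 8, z = 4, w = 6, v = 3. Then constraint 6: x + w = 8; constraint 11: w + y = 14; constraint 16: v + w = 9, and every other listed constraint is also met.

Satisfiable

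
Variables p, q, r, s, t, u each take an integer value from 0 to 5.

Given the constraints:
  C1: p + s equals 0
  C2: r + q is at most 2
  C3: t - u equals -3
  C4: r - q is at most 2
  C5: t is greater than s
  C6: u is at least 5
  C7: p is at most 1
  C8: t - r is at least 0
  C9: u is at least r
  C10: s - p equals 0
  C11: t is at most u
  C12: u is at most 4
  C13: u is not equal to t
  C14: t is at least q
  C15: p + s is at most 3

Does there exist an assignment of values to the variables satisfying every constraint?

From constraint 6: u ≥ 5. From constraint 12: u ≤ 4. But 4 < 5, so no value of u works.

Unsatisfiable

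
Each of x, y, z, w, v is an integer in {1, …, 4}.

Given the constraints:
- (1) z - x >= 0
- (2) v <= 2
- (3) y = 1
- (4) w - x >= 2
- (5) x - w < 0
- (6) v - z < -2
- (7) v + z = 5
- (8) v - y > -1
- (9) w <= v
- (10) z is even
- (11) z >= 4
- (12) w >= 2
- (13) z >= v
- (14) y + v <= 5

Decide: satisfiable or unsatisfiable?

From constraints 9 and 12: v ≥ w ≥ 2. From constraint 11: z ≥ 4. Hence v + z ≥ 6. But constraint 7 requires v + z = 5, and 5 < 6. Contradiction.

Unsatisfiable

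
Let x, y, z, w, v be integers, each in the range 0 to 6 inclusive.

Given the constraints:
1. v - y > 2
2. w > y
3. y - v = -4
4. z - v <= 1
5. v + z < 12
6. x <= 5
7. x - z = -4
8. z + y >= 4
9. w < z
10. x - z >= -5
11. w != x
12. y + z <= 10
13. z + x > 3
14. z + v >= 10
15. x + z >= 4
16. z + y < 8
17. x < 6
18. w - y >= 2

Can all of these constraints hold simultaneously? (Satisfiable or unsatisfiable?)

Satisfiable

Setting (x, y, z, w, v) = (1, 2, 5, 4, 6) satisfies everything: constraint 1: v - y = 4; constraint 3: y - v = -4; constraint 4: z - v = -1, and the others follow.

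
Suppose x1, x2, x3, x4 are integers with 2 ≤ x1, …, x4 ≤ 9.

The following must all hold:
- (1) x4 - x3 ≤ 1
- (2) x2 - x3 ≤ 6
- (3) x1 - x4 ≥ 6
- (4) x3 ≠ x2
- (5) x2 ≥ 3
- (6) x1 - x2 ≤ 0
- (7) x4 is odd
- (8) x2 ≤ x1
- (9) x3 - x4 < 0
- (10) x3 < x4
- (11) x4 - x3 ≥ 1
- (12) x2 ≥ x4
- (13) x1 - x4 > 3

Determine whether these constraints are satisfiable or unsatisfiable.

Constraints 2, 3, 6, and 11 give x4 − x3 ≥ 1, x3 − x2 ≥ -6, x2 − x1 ≥ 0, x1 − x4 ≥ 6.
Adding all 4 inequalities: the left sides telescope to 0, and the right sides sum to 1 + (-6) + 0 + 6 = 1. So 0 ≥ 1, which is false.

Unsatisfiable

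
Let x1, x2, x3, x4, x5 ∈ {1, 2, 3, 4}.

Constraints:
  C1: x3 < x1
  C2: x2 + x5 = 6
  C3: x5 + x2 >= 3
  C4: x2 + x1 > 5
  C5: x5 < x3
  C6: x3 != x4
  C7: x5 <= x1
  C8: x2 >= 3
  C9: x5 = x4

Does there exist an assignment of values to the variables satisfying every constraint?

The assignment x1 = 4, x2 = 4, x3 = 3, x4 = 2, x5 = 2 works:
  constraint 2 holds since x2 + x5 = 6.
  constraint 3 holds since x5 + x2 = 6.
The rest check out directly.

Satisfiable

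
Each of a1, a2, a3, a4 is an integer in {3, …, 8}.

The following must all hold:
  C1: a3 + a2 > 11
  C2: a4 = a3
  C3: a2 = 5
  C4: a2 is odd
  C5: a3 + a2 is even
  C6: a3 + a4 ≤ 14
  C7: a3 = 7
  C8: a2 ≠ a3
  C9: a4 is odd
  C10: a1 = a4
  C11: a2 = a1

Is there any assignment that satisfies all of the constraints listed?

Unsatisfiable

Constraint 3 fixes a2 = 5 and constraint 7 fixes a3 = 7. Constraints 2, 10, and 11 give a2 = a1 = a4 = a3, so a2 = a3. But 5 ≠ 7 — contradiction.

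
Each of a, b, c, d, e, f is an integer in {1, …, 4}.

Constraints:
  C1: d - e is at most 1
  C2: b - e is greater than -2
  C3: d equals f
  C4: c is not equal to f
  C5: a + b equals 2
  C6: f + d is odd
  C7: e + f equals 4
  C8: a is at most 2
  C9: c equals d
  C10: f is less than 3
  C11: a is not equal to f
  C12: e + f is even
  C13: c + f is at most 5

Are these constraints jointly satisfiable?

From constraints 3 and 9, c = d = f, so c = f. But constraint 4 says c ≠ f. Contradiction.

Unsatisfiable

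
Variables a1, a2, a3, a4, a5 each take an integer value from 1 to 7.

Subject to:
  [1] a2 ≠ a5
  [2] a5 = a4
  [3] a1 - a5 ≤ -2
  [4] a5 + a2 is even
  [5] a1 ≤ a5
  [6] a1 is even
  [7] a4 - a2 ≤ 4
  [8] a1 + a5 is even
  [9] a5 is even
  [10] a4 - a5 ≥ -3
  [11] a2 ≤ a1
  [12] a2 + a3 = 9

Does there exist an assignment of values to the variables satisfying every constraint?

Setting (a1, a2, a3, a4, a5) = (4, 2, 7, 6, 6) satisfies everything: constraint 3: a1 - a5 = -2; constraint 7: a4 - a2 = 4, and the others follow.

Satisfiable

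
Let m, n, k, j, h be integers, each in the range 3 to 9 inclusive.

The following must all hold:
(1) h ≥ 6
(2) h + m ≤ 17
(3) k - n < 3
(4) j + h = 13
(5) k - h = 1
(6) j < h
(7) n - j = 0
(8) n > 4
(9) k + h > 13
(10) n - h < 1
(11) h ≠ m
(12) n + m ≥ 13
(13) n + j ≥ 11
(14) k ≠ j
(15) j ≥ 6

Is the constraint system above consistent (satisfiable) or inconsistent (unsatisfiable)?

The assignment m = 9, n = 6, k = 8, j = 6, h = 7 works:
  constraint 2 holds since h + m = 16.
  constraint 3 holds since k - n = 2.
The rest check out directly.

Satisfiable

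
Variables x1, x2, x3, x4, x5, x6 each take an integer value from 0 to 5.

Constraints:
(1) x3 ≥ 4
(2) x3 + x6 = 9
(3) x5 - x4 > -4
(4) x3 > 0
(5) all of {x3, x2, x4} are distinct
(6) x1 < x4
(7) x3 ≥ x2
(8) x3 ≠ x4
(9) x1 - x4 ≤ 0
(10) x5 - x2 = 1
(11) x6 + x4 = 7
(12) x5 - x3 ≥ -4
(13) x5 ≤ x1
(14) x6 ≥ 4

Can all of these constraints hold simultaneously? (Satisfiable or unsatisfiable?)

Try x1 = 2, x2 = 0, x3 = 5, x4 = 3, x5 = 1, x6 = 4.
Check constraint 2: x3 + x6 = 9; constraint 3: x5 - x4 = -2. The remaining constraints are straightforward to verify.

Satisfiable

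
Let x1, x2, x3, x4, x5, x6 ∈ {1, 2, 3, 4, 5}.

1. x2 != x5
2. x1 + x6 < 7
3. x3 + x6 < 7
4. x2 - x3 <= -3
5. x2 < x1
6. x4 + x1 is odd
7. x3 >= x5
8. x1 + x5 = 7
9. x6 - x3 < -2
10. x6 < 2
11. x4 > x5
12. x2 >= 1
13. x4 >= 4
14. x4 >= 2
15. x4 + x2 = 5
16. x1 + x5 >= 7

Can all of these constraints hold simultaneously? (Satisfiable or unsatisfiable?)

One satisfying assignment is x1 = 5, x2 = 1, x3 = 4, x4 = 4, x5 = 2, x6 = 1.
For the less obvious constraints — constraint 2: x1 + x6 = 6; constraint 3: x3 + x6 = 5 — and the others hold by inspection.

Satisfiable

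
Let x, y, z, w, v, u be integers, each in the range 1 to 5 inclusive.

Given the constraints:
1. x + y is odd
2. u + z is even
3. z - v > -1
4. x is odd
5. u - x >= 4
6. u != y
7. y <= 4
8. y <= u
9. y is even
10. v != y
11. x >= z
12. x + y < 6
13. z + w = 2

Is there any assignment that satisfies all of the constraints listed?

Satisfiable

The assignment x = 1, y = 4, z = 1, w = 1, v = 1, u = 5 works:
  constraint 3 holds since z - v = 0.
  constraint 5 holds since u - x = 4.
  constraint 12 holds since x + y = 5.
The rest check out directly.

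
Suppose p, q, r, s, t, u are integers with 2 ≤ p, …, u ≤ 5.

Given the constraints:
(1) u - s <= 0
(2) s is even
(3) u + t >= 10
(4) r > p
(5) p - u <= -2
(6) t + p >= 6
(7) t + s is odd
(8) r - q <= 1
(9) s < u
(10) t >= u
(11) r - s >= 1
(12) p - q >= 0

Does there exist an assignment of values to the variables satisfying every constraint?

Unsatisfiable

Constraints 1, 5, 8, 11, and 12 give p − q ≥ 0, q − r ≥ -1, r − s ≥ 1, s − u ≥ 0, u − p ≥ 2.
Adding all 5 inequalities: the left sides telescope to 0, and the right sides sum to 0 + (-1) + 1 + 0 + 2 = 2. So 0 ≥ 2, which is false.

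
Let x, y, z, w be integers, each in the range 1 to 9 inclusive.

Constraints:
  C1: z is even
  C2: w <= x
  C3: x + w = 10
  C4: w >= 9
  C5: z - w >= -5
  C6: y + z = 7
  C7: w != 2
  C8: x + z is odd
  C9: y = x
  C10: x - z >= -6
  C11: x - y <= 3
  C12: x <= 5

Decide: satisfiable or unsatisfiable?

Unsatisfiable

From constraint 4: w ≥ 9. From constraints 2 and 12: w ≤ x and x ≤ 5, so w ≤ 5. But 5 < 9, so no value of w works.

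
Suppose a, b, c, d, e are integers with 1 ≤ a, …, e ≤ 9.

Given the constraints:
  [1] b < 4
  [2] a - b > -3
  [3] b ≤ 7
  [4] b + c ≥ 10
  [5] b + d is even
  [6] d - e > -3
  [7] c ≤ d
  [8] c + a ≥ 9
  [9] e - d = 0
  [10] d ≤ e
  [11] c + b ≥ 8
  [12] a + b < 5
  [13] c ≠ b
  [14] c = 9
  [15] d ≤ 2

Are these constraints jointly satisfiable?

From constraint 3: b ≤ 7. From constraints 7 and 15: c ≤ d ≤ 2. Hence b + c ≤ 9. But constraint 4 requires b + c ≥ 10, and 10 > 9. Contradiction.

Unsatisfiable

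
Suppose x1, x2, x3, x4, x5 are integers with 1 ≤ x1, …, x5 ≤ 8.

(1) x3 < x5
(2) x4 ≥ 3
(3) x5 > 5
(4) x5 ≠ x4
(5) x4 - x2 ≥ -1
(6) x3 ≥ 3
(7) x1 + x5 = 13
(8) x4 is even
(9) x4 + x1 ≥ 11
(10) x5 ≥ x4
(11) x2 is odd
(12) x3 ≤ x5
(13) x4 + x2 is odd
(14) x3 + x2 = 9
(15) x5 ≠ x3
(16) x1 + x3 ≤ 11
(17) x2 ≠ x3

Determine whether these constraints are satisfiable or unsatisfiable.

Satisfiable

Take x1 = 5, x2 = 5, x3 = 4, x4 = 6, x5 = 8. Then constraint 5: x4 - x2 = 1; constraint 7: x1 + x5 = 13, and every other listed constraint is also met.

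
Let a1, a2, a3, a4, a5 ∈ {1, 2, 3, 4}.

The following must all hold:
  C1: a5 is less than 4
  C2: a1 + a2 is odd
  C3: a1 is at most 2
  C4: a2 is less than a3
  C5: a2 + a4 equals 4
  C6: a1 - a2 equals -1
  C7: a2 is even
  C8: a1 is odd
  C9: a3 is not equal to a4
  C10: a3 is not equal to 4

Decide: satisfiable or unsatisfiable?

Setting (a1, a2, a3, a4, a5) = (1, 2, 3, 2, 2) satisfies everything: constraint 5: a2 + a4 = 4; constraint 6: a1 - a2 = -1, and the others follow.

Satisfiable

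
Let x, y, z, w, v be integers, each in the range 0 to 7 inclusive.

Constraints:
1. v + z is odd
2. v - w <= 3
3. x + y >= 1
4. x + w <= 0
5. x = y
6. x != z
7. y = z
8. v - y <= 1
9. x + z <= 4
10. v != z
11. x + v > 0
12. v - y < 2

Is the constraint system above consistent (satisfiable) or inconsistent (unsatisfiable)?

Unsatisfiable

From constraints 5 and 7, x = y = z, so x = z. But constraint 6 says x ≠ z. Contradiction.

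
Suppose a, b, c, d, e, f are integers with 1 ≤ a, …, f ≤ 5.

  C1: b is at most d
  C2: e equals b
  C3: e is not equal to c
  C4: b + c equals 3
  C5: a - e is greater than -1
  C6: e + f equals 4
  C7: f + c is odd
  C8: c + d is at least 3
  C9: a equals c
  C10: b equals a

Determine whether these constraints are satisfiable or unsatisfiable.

From constraints 2, 9, and 10, e = b = a = c, so e = c. But constraint 3 says e ≠ c. Contradiction.

Unsatisfiable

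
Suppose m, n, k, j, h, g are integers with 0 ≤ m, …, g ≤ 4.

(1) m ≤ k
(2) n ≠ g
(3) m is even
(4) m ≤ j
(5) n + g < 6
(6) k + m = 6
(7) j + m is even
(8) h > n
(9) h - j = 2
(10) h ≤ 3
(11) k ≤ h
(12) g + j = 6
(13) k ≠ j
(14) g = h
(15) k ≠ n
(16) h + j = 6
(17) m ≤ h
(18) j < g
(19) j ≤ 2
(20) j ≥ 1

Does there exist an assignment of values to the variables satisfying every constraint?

Unsatisfiable

From constraints 10 and 11: k ≤ h ≤ 3. From constraints 4 and 19: m ≤ j ≤ 2. Hence k + m ≤ 5. But constraint 6 requires k + m = 6, and 6 > 5. Contradiction.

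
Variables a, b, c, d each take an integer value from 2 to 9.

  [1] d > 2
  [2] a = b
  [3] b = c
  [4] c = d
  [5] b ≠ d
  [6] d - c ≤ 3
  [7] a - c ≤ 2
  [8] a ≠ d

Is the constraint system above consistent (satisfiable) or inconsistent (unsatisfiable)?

From constraints 2, 3, and 4, a = b = c = d, so a = d. But constraint 8 says a ≠ d. Contradiction.

Unsatisfiable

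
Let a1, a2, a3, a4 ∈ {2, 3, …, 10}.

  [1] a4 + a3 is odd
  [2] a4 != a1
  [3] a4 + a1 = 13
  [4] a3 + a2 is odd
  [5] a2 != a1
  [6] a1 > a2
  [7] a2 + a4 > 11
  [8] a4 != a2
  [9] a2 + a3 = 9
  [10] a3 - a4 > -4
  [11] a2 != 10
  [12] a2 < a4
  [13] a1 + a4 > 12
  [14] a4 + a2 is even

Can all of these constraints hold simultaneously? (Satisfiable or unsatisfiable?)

One satisfying assignment is a1 = 3, a2 = 2, a3 = 7, a4 = 10.
For the less obvious constraints — constraint 3: a4 + a1 = 13; constraint 7: a2 + a4 = 12; constraint 9: a2 + a3 = 9 — and the others hold by inspection.

Satisfiable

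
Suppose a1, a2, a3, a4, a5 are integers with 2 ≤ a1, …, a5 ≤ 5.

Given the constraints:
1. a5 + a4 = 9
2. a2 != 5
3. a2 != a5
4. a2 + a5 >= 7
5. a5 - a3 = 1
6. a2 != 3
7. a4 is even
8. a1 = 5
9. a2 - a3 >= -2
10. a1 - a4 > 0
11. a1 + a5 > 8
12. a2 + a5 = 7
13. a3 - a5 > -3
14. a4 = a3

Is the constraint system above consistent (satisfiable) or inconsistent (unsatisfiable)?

Setting (a1, a2, a3, a4, a5) = (5, 2, 4, 4, 5) satisfies everything: constraint 1: a5 + a4 = 9; constraint 4: a2 + a5 = 7, and the others follow.

Satisfiable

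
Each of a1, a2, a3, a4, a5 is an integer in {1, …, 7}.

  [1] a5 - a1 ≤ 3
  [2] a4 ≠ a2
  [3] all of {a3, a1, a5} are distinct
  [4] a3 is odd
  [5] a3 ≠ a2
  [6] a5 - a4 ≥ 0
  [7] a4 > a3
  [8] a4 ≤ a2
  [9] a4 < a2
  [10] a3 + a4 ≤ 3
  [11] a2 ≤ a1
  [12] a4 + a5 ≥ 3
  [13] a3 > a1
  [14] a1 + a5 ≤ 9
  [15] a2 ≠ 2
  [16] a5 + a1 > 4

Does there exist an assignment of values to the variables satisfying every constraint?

Constraints 7, 9, 11, and 13 give a1 < a3, a3 < a4, a4 < a2, a2 ≤ a1. Chaining: a1 < a3 < a4 < a2 ≤ a1, which forces a1 < a1 — impossible.

Unsatisfiable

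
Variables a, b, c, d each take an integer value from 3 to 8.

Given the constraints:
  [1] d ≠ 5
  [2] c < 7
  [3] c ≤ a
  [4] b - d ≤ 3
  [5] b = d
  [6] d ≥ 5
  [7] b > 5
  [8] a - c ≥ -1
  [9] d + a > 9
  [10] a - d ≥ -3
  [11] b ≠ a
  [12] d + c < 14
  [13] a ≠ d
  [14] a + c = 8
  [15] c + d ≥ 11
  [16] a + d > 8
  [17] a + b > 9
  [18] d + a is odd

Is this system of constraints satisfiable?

Satisfiable

The assignment a = 4, b = 7, c = 4, d = 7 works:
  constraint 4 holds since b - d = 0.
  constraint 8 holds since a - c = 0.
  constraint 9 holds since d + a = 11.
The rest check out directly.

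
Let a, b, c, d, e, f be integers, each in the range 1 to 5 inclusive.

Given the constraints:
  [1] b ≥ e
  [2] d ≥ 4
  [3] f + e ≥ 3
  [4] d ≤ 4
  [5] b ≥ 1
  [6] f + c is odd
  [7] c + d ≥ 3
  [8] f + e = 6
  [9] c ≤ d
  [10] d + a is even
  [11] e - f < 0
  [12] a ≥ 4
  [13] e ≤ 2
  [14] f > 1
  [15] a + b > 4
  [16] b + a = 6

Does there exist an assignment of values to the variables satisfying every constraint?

Try a = 4, b = 2, c = 1, d = 4, e = 2, f = 4.
Check constraint 3: f + e = 6; constraint 7: c + d = 5. The remaining constraints are straightforward to verify.

Satisfiable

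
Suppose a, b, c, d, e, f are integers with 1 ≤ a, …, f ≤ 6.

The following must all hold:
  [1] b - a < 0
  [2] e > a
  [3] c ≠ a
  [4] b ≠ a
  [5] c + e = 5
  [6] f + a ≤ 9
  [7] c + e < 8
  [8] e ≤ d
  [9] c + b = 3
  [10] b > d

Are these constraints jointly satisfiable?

Unsatisfiable

Constraints 1, 2, 8, and 10 give b < a, a < e, e ≤ d, d < b. Chaining: b < a < e ≤ d < b, which forces b < b — impossible.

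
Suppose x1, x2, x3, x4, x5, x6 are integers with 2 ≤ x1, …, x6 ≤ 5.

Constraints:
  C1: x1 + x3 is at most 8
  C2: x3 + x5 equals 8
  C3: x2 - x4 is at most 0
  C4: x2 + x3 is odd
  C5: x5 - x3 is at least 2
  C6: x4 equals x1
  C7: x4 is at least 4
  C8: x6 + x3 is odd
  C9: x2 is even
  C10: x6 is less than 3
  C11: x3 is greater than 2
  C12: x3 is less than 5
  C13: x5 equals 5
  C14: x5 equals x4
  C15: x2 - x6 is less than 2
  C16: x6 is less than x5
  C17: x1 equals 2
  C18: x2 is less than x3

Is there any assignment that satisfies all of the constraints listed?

Constraint 13 fixes x5 = 5 and constraint 17 fixes x1 = 2. Constraints 6 and 14 give x5 = x4 = x1, so x5 = x1. But 5 ≠ 2 — contradiction.

Unsatisfiable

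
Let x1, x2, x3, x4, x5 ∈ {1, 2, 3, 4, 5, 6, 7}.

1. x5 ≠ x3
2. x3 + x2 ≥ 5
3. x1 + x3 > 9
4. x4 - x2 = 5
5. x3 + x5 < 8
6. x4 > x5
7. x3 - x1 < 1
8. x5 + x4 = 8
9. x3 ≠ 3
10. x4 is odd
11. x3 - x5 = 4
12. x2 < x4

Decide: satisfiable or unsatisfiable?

Satisfiable

One satisfying assignment is x1 = 7, x2 = 2, x3 = 5, x4 = 7, x5 = 1.
For the less obvious constraints — constraint 2: x3 + x2 = 7; constraint 3: x1 + x3 = 12; constraint 4: x4 - x2 = 5 — and the others hold by inspection.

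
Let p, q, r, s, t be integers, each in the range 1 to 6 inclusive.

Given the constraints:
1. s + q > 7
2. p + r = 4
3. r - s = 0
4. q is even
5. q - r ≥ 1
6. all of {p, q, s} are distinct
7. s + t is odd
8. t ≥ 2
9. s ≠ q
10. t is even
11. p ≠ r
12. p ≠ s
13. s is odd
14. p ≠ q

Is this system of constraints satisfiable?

Try p = 1, q = 6, r = 3, s = 3, t = 6.
Check constraint 1: s + q = 9; constraint 2: p + r = 4; constraint 3: r - s = 0. The remaining constraints are straightforward to verify.

Satisfiable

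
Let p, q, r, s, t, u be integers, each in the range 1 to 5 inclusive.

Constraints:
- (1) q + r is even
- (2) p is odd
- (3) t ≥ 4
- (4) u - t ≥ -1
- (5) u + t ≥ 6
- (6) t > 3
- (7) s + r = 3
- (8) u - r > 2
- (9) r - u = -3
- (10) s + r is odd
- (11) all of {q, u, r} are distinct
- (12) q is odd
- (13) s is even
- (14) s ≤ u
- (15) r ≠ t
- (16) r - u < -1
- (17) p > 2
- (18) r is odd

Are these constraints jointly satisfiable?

One satisfying assignment is p = 5, q = 3, r = 1, s = 2, t = 5, u = 4.
For the less obvious constraints — constraint 4: u - t = -1; constraint 5: u + t = 9; constraint 7: s + r = 3 — and the others hold by inspection.

Satisfiable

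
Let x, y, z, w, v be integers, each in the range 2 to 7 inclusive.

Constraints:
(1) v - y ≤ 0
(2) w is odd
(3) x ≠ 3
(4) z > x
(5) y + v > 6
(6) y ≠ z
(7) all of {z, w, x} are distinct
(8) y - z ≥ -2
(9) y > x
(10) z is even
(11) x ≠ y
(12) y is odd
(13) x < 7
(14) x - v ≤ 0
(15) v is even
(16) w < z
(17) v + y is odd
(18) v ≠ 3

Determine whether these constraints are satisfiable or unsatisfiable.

Satisfiable

Take x = 2, y = 5, z = 6, w = 3, v = 4. Then constraint 1: v - y = -1; constraint 5: y + v = 9, and every other listed constraint is also met.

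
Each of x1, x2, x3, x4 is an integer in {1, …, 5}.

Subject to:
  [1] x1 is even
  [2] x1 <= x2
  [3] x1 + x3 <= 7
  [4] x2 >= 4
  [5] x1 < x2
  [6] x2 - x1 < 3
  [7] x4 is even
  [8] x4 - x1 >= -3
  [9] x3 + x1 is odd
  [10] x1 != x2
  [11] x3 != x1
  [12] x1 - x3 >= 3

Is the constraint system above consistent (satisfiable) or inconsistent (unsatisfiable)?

Try x1 = 4, x2 = 5, x3 = 1, x4 = 4.
Check constraint 3: x1 + x3 = 5; constraint 6: x2 - x1 = 1. The remaining constraints are straightforward to verify.

Satisfiable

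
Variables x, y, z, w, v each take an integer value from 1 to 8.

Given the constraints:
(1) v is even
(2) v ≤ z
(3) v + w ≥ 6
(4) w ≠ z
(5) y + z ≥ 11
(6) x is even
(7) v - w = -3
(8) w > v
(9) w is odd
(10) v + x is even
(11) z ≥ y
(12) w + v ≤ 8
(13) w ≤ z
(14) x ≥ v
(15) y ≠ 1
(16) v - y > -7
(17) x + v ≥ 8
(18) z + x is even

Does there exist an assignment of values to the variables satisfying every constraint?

Satisfiable

Take x = 6, y = 6, z = 8, w = 5, v = 2. Then constraint 3: v + w = 7; constraint 5: y + z = 14, and every other listed constraint is also met.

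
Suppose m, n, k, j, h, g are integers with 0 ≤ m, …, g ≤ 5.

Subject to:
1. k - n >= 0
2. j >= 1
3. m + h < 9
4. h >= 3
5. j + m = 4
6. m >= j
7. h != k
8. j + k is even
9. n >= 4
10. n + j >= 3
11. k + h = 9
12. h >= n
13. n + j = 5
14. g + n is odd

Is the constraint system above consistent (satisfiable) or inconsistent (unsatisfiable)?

Satisfiable

One satisfying assignment is m = 3, n = 4, k = 5, j = 1, h = 4, g = 3.
For the less obvious constraints — constraint 1: k - n = 1; constraint 3: m + h = 7; constraint 5: j + m = 4 — and the others hold by inspection.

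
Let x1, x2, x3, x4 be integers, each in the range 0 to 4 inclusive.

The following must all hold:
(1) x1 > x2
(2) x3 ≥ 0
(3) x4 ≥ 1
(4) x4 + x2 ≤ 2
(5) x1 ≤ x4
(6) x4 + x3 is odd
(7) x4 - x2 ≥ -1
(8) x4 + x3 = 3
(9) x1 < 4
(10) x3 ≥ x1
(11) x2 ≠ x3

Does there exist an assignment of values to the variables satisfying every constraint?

Satisfiable

Try x1 = 1, x2 = 0, x3 = 1, x4 = 2.
Check constraint 4: x4 + x2 = 2; constraint 7: x4 - x2 = 2. The remaining constraints are straightforward to verify.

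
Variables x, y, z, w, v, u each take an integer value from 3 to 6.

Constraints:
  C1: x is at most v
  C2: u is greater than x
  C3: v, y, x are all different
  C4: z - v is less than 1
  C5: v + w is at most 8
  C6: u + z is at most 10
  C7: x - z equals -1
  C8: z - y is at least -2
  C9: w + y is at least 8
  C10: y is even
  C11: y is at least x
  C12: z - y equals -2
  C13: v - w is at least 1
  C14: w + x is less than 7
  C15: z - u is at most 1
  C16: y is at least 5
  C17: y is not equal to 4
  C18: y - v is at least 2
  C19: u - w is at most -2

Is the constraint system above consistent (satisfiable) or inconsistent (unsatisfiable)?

Constraints 8, 13, 15, 18, and 19 give w − u ≥ 2, u − z ≥ -1, z − y ≥ -2, y − v ≥ 2, v − w ≥ 1.
Adding all 5 inequalities: the left sides telescope to 0, and the right sides sum to 2 + (-1) + (-2) + 2 + 1 = 2. So 0 ≥ 2, which is false.

Unsatisfiable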